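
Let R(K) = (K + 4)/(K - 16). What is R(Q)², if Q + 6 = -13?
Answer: 9/49 ≈ 0.18367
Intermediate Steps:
Q = -19 (Q = -6 - 13 = -19)
R(K) = (4 + K)/(-16 + K)
R(Q)² = ((4 - 19)/(-16 - 19))² = (-15/(-35))² = (-1/35*(-15))² = (3/7)² = 9/49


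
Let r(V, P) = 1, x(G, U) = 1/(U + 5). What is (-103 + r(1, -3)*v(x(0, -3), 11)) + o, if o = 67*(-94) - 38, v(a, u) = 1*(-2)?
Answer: -6441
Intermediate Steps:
x(G, U) = 1/(5 + U)
v(a, u) = -2
o = -6336 (o = -6298 - 38 = -6336)
(-103 + r(1, -3)*v(x(0, -3), 11)) + o = (-103 + 1*(-2)) - 6336 = (-103 - 2) - 6336 = -105 - 6336 = -6441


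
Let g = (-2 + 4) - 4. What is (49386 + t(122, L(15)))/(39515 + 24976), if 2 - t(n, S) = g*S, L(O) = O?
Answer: 49418/64491 ≈ 0.76628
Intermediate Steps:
g = -2 (g = 2 - 4 = -2)
t(n, S) = 2 + 2*S (t(n, S) = 2 - (-2)*S = 2 + 2*S)
(49386 + t(122, L(15)))/(39515 + 24976) = (49386 + (2 + 2*15))/(39515 + 24976) = (49386 + (2 + 30))/64491 = (49386 + 32)*(1/64491) = 49418*(1/64491) = 49418/64491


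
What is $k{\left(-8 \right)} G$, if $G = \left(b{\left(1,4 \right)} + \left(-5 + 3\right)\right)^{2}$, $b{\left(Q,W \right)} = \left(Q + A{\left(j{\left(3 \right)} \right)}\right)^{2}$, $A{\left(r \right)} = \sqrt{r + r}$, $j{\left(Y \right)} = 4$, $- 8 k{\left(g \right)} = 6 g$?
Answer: $486 + 336 \sqrt{2} \approx 961.18$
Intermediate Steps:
$k{\left(g \right)} = - \frac{3 g}{4}$ ($k{\left(g \right)} = - \frac{6 g}{8} = - \frac{3 g}{4}$)
$A{\left(r \right)} = \sqrt{2} \sqrt{r}$ ($A{\left(r \right)} = \sqrt{2 r} = \sqrt{2} \sqrt{r}$)
$b{\left(Q,W \right)} = \left(Q + 2 \sqrt{2}\right)^{2}$ ($b{\left(Q,W \right)} = \left(Q + \sqrt{2} \sqrt{4}\right)^{2} = \left(Q + \sqrt{2} \cdot 2\right)^{2} = \left(Q + 2 \sqrt{2}\right)^{2}$)
$G = \left(-2 + \left(1 + 2 \sqrt{2}\right)^{2}\right)^{2}$ ($G = \left(\left(1 + 2 \sqrt{2}\right)^{2} + \left(-5 + 3\right)\right)^{2} = \left(\left(1 + 2 \sqrt{2}\right)^{2} - 2\right)^{2} = \left(-2 + \left(1 + 2 \sqrt{2}\right)^{2}\right)^{2} \approx 160.2$)
$k{\left(-8 \right)} G = \left(- \frac{3}{4}\right) \left(-8\right) \left(81 + 56 \sqrt{2}\right) = 6 \left(81 + 56 \sqrt{2}\right) = 486 + 336 \sqrt{2}$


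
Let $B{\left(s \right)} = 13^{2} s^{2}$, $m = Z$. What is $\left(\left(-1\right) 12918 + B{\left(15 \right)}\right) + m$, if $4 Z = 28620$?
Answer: $32262$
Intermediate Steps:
$Z = 7155$ ($Z = \frac{1}{4} \cdot 28620 = 7155$)
$m = 7155$
$B{\left(s \right)} = 169 s^{2}$
$\left(\left(-1\right) 12918 + B{\left(15 \right)}\right) + m = \left(\left(-1\right) 12918 + 169 \cdot 15^{2}\right) + 7155 = \left(-12918 + 169 \cdot 225\right) + 7155 = \left(-12918 + 38025\right) + 7155 = 25107 + 7155 = 32262$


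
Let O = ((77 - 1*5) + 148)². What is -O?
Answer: -48400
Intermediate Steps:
O = 48400 (O = ((77 - 5) + 148)² = (72 + 148)² = 220² = 48400)
-O = -1*48400 = -48400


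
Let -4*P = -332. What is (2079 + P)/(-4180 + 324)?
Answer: -1081/1928 ≈ -0.56068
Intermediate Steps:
P = 83 (P = -¼*(-332) = 83)
(2079 + P)/(-4180 + 324) = (2079 + 83)/(-4180 + 324) = 2162/(-3856) = 2162*(-1/3856) = -1081/1928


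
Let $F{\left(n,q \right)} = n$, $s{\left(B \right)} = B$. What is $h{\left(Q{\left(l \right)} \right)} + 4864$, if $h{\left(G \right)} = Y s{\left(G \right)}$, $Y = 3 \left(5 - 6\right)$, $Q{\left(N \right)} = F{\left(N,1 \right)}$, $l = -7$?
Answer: $4885$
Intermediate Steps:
$Q{\left(N \right)} = N$
$Y = -3$ ($Y = 3 \left(5 - 6\right) = 3 \left(-1\right) = -3$)
$h{\left(G \right)} = - 3 G$
$h{\left(Q{\left(l \right)} \right)} + 4864 = \left(-3\right) \left(-7\right) + 4864 = 21 + 4864 = 4885$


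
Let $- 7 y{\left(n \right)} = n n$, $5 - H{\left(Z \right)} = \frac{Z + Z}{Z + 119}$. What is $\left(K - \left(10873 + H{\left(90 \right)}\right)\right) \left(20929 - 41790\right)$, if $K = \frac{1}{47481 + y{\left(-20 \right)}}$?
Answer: $\frac{15743126705406371}{69381103} \approx 2.2691 \cdot 10^{8}$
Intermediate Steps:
$H{\left(Z \right)} = 5 - \frac{2 Z}{119 + Z}$ ($H{\left(Z \right)} = 5 - \frac{Z + Z}{Z + 119} = 5 - \frac{2 Z}{119 + Z}$)
$y{\left(n \right)} = - \frac{n^{2}}{7}$ ($y{\left(n \right)} = - \frac{n n}{7} = - \frac{n^{2}}{7}$)
$K = \frac{7}{331967}$ ($K = \frac{1}{47481 - \frac{\left(-20\right)^{2}}{7}} = \frac{1}{47481 - \frac{400}{7}} = \frac{1}{\frac{331967}{7}} = \frac{7}{331967} \approx 2.1086 \cdot 10^{-5}$)
$\left(K - \left(10873 + H{\left(90 \right)}\right)\right) \left(20929 - 41790\right) = \left(\frac{7}{331967} - \left(10873 + \frac{595 + 3 \cdot 90}{119 + 90}\right)\right) \left(20929 - 41790\right) = \left(\frac{7}{331967} - \left(10873 + \frac{595 + 270}{209}\right)\right) \left(-20861\right) = \left(\frac{7}{331967} - \left(10873 + \frac{1}{209} \cdot 865\right)\right) \left(-20861\right) = \left(\frac{7}{331967} - \frac{2273322}{209}\right) \left(-20861\right) = \left(- \frac{754667882911}{69381103}\right) \left(-20861\right) = \frac{15743126705406371}{69381103}$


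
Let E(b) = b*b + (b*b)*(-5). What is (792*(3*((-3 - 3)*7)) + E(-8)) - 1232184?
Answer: -1332232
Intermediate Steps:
E(b) = -4*b**2 (E(b) = b**2 + b**2*(-5) = b**2 - 5*b**2 = -4*b**2)
(792*(3*((-3 - 3)*7)) + E(-8)) - 1232184 = (792*(3*((-3 - 3)*7)) - 4*(-8)**2) - 1232184 = (792*(3*(-6*7)) - 4*64) - 1232184 = (792*(3*(-42)) - 256) - 1232184 = (792*(-126) - 256) - 1232184 = (-99792 - 256) - 1232184 = -100048 - 1232184 = -1332232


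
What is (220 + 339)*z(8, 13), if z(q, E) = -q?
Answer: -4472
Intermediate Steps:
(220 + 339)*z(8, 13) = (220 + 339)*(-1*8) = 559*(-8) = -4472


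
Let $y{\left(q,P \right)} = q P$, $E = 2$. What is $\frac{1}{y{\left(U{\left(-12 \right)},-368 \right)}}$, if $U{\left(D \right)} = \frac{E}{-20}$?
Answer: $\frac{5}{184} \approx 0.027174$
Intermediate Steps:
$U{\left(D \right)} = - \frac{1}{10}$ ($U{\left(D \right)} = \frac{2}{-20} = 2 \left(- \frac{1}{20}\right) = - \frac{1}{10}$)
$y{\left(q,P \right)} = P q$
$\frac{1}{y{\left(U{\left(-12 \right)},-368 \right)}} = \frac{1}{\left(-368\right) \left(- \frac{1}{10}\right)} = \frac{1}{\frac{184}{5}} = \frac{5}{184}$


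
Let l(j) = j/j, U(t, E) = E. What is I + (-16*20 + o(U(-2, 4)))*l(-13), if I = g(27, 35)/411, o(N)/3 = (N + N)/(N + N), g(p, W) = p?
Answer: -43420/137 ≈ -316.93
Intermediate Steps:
o(N) = 3 (o(N) = 3*((N + N)/(N + N)) = 3*((2*N)/((2*N))) = 3*((2*N)*(1/(2*N))) = 3*1 = 3)
l(j) = 1
I = 9/137 (I = 27/411 = 27*(1/411) = 9/137 ≈ 0.065693)
I + (-16*20 + o(U(-2, 4)))*l(-13) = 9/137 + (-16*20 + 3)*1 = 9/137 + (-320 + 3)*1 = 9/137 - 317*1 = 9/137 - 317 = -43420/137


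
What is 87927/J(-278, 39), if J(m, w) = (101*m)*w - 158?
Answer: -87927/1095200 ≈ -0.080284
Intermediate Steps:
J(m, w) = -158 + 101*m*w (J(m, w) = 101*m*w - 158 = -158 + 101*m*w)
87927/J(-278, 39) = 87927/(-158 + 101*(-278)*39) = 87927/(-158 - 1095042) = 87927/(-1095200) = 87927*(-1/1095200) = -87927/1095200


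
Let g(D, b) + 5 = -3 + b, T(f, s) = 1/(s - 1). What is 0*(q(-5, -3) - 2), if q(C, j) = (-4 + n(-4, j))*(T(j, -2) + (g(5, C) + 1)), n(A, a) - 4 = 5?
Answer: 0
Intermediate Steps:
n(A, a) = 9 (n(A, a) = 4 + 5 = 9)
T(f, s) = 1/(-1 + s)
g(D, b) = -8 + b (g(D, b) = -5 + (-3 + b) = -8 + b)
q(C, j) = -110/3 + 5*C (q(C, j) = (-4 + 9)*(1/(-1 - 2) + ((-8 + C) + 1)) = 5*(1/(-3) + (-7 + C)) = 5*(-1/3 + (-7 + C)) = 5*(-22/3 + C) = -110/3 + 5*C)
0*(q(-5, -3) - 2) = 0*((-110/3 + 5*(-5)) - 2) = 0*((-110/3 - 25) - 2) = 0*(-185/3 - 2) = 0*(-191/3) = 0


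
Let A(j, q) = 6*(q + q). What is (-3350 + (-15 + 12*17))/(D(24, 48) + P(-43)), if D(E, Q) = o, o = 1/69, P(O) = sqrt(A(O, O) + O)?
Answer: 218109*I/(-I + 69*sqrt(559)) ≈ -0.081953 + 133.7*I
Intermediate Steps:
A(j, q) = 12*q (A(j, q) = 6*(2*q) = 12*q)
P(O) = sqrt(13)*sqrt(O) (P(O) = sqrt(12*O + O) = sqrt(13*O) = sqrt(13)*sqrt(O))
o = 1/69 ≈ 0.014493
D(E, Q) = 1/69
(-3350 + (-15 + 12*17))/(D(24, 48) + P(-43)) = (-3350 + (-15 + 12*17))/(1/69 + sqrt(13)*sqrt(-43)) = (-3350 + (-15 + 204))/(1/69 + sqrt(13)*(I*sqrt(43))) = (-3350 + 189)/(1/69 + I*sqrt(559)) = -3161/(1/69 + I*sqrt(559))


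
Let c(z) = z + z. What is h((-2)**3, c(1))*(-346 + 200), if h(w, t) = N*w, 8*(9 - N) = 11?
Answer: 8906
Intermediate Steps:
c(z) = 2*z
N = 61/8 (N = 9 - 1/8*11 = 9 - 11/8 = 61/8 ≈ 7.6250)
h(w, t) = 61*w/8
h((-2)**3, c(1))*(-346 + 200) = ((61/8)*(-2)**3)*(-346 + 200) = ((61/8)*(-8))*(-146) = -61*(-146) = 8906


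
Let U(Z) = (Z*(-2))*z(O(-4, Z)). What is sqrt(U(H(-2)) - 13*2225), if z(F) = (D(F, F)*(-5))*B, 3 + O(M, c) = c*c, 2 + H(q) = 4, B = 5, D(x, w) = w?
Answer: 5*I*sqrt(1153) ≈ 169.78*I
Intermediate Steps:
H(q) = 2 (H(q) = -2 + 4 = 2)
O(M, c) = -3 + c**2 (O(M, c) = -3 + c*c = -3 + c**2)
z(F) = -25*F (z(F) = (F*(-5))*5 = -5*F*5 = -25*F)
U(Z) = -2*Z*(75 - 25*Z**2) (U(Z) = (Z*(-2))*(-25*(-3 + Z**2)) = (-2*Z)*(75 - 25*Z**2) = -2*Z*(75 - 25*Z**2))
sqrt(U(H(-2)) - 13*2225) = sqrt(50*2*(-3 + 2**2) - 13*2225) = sqrt(50*2*(-3 + 4) - 28925) = sqrt(50*2*1 - 28925) = sqrt(100 - 28925) = sqrt(-28825) = 5*I*sqrt(1153)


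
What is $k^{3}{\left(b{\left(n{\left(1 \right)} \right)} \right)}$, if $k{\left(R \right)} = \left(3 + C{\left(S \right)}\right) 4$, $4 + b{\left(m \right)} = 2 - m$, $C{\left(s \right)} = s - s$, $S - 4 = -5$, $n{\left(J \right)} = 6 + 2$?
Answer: $1728$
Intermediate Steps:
$n{\left(J \right)} = 8$
$S = -1$ ($S = 4 - 5 = -1$)
$C{\left(s \right)} = 0$
$b{\left(m \right)} = -2 - m$ ($b{\left(m \right)} = -4 - \left(-2 + m\right) = -2 - m$)
$k{\left(R \right)} = 12$ ($k{\left(R \right)} = \left(3 + 0\right) 4 = 3 \cdot 4 = 12$)
$k^{3}{\left(b{\left(n{\left(1 \right)} \right)} \right)} = 12^{3} = 1728$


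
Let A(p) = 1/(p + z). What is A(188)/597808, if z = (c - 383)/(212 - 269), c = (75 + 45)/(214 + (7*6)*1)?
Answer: 114/13269581539 ≈ 8.5911e-9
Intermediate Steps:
c = 15/32 (c = 120/(214 + 42*1) = 120/(214 + 42) = 120/256 = 120*(1/256) = 15/32 ≈ 0.46875)
z = 12241/1824 (z = (15/32 - 383)/(212 - 269) = -12241/32/(-57) = -12241/32*(-1/57) = 12241/1824 ≈ 6.7111)
A(p) = 1/(12241/1824 + p) (A(p) = 1/(p + 12241/1824) = 1/(12241/1824 + p))
A(188)/597808 = (1824/(12241 + 1824*188))/597808 = (1824/(12241 + 342912))*(1/597808) = (1824/355153)*(1/597808) = 114/13269581539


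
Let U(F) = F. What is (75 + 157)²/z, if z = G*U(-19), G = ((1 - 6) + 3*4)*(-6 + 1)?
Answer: 53824/665 ≈ 80.938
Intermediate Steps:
G = -35 (G = (-5 + 12)*(-5) = 7*(-5) = -35)
z = 665 (z = -35*(-19) = 665)
(75 + 157)²/z = (75 + 157)²/665 = 232²*(1/665) = 53824*(1/665) = 53824/665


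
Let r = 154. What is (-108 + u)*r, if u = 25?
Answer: -12782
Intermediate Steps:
(-108 + u)*r = (-108 + 25)*154 = -83*154 = -12782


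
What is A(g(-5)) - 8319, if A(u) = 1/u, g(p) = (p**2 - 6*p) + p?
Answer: -415949/50 ≈ -8319.0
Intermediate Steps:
g(p) = p**2 - 5*p
A(g(-5)) - 8319 = 1/(-5*(-5 - 5)) - 8319 = 1/(-5*(-10)) - 8319 = 1/50 - 8319 = -415949/50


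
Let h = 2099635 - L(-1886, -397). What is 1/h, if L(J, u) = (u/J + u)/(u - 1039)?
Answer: 2708296/5686432323615 ≈ 4.7627e-7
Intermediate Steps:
L(J, u) = (u + u/J)/(-1039 + u)
h = 5686432323615/2708296 (h = 2099635 - (-397)*(1 - 1886)/((-1886)*(-1039 - 397)) = 2099635 - (-397)*(-1)*(-1885)/(1886*(-1436)) = 2099635 - (-397)*(-1)*(-1)*(-1885)/(1886*1436) = 2099635 - 1*748345/2708296 = 2099635 - 748345/2708296 = 5686432323615/2708296 ≈ 2.0996e+6)
1/h = 1/(5686432323615/2708296) = 2708296/5686432323615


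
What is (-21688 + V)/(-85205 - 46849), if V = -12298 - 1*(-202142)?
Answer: -28026/22009 ≈ -1.2734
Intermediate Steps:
V = 189844 (V = -12298 + 202142 = 189844)
(-21688 + V)/(-85205 - 46849) = (-21688 + 189844)/(-85205 - 46849) = 168156/(-132054) = 168156*(-1/132054) = -28026/22009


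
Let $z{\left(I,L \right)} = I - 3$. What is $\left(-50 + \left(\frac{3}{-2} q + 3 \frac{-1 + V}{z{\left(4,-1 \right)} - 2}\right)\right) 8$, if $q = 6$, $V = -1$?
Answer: $-424$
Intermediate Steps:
$z{\left(I,L \right)} = -3 + I$
$\left(-50 + \left(\frac{3}{-2} q + 3 \frac{-1 + V}{z{\left(4,-1 \right)} - 2}\right)\right) 8 = \left(-50 + \left(\frac{3}{-2} \cdot 6 + 3 \frac{-1 - 1}{\left(-3 + 4\right) - 2}\right)\right) 8 = \left(-50 + \left(3 \left(- \frac{1}{2}\right) 6 + 3 \left(- \frac{2}{1 - 2}\right)\right)\right) 8 = \left(-50 + \left(\left(- \frac{3}{2}\right) 6 + 3 \left(- \frac{2}{-1}\right)\right)\right) 8 = \left(-50 - \left(9 - 3 \left(\left(-2\right) \left(-1\right)\right)\right)\right) 8 = \left(-50 + \left(-9 + 3 \cdot 2\right)\right) 8 = \left(-50 + \left(-9 + 6\right)\right) 8 = \left(-50 - 3\right) 8 = \left(-53\right) 8 = -424$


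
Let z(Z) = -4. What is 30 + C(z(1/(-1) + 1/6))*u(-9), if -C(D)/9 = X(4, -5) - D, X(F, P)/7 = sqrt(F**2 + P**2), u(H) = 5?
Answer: -150 - 315*sqrt(41) ≈ -2167.0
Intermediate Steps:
X(F, P) = 7*sqrt(F**2 + P**2)
C(D) = -63*sqrt(41) + 9*D (C(D) = -9*(7*sqrt(4**2 + (-5)**2) - D) = -9*(7*sqrt(16 + 25) - D) = -9*(7*sqrt(41) - D) = -9*(-D + 7*sqrt(41)) = -63*sqrt(41) + 9*D)
30 + C(z(1/(-1) + 1/6))*u(-9) = 30 + (-63*sqrt(41) + 9*(-4))*5 = 30 + (-63*sqrt(41) - 36)*5 = 30 + (-36 - 63*sqrt(41))*5 = 30 + (-180 - 315*sqrt(41)) = -150 - 315*sqrt(41)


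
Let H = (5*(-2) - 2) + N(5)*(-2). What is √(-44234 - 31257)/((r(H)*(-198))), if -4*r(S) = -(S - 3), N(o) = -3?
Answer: 2*I*√75491/891 ≈ 0.61674*I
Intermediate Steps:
H = -6 (H = (5*(-2) - 2) - 3*(-2) = (-10 - 2) + 6 = -12 + 6 = -6)
r(S) = -¾ + S/4 (r(S) = -(-1)*(S - 3)/4 = -(-1)*(-3 + S)/4 = -(3 - S)/4 = -¾ + S/4)
√(-44234 - 31257)/((r(H)*(-198))) = √(-44234 - 31257)/(((-¾ + (¼)*(-6))*(-198))) = √(-75491)/(((-¾ - 3/2)*(-198))) = (I*√75491)/((-9/4*(-198))) = (I*√75491)/(891/2) = (I*√75491)*(2/891) = 2*I*√75491/891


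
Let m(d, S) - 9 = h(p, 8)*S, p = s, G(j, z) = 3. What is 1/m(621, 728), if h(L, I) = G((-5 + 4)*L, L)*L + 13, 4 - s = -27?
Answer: 1/77177 ≈ 1.2957e-5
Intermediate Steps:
s = 31 (s = 4 - 1*(-27) = 4 + 27 = 31)
p = 31
h(L, I) = 13 + 3*L (h(L, I) = 3*L + 13 = 13 + 3*L)
m(d, S) = 9 + 106*S (m(d, S) = 9 + (13 + 3*31)*S = 9 + (13 + 93)*S = 9 + 106*S)
1/m(621, 728) = 1/(9 + 106*728) = 1/(9 + 77168) = 1/77177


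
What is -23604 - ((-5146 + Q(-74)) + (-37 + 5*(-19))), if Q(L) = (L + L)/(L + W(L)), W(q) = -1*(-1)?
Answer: -1337946/73 ≈ -18328.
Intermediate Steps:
W(q) = 1
Q(L) = 2*L/(1 + L) (Q(L) = (L + L)/(L + 1) = (2*L)/(1 + L) = 2*L/(1 + L))
-23604 - ((-5146 + Q(-74)) + (-37 + 5*(-19))) = -23604 - ((-5146 + 2*(-74)/(1 - 74)) + (-37 + 5*(-19))) = -23604 - ((-5146 + 2*(-74)/(-73)) + (-37 - 95)) = -23604 - ((-5146 + 2*(-74)*(-1/73)) - 132) = -23604 - ((-5146 + 148/73) - 132) = -23604 - (-375510/73 - 132) = -23604 - 1*(-385146/73) = -23604 + 385146/73 = -1337946/73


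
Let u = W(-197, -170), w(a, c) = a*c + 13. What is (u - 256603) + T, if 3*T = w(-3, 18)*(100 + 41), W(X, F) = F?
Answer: -258700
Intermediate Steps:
w(a, c) = 13 + a*c
u = -170
T = -1927 (T = ((13 - 3*18)*(100 + 41))/3 = ((13 - 54)*141)/3 = (-41*141)/3 = (⅓)*(-5781) = -1927)
(u - 256603) + T = (-170 - 256603) - 1927 = -256773 - 1927 = -258700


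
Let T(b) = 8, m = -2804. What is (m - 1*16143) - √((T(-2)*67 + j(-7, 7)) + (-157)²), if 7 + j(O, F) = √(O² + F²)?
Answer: -18947 - √(25178 + 7*√2) ≈ -19106.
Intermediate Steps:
j(O, F) = -7 + √(F² + O²) (j(O, F) = -7 + √(O² + F²) = -7 + √(F² + O²))
(m - 1*16143) - √((T(-2)*67 + j(-7, 7)) + (-157)²) = (-2804 - 1*16143) - √((8*67 + (-7 + √(7² + (-7)²))) + (-157)²) = (-2804 - 16143) - √((536 + (-7 + √(49 + 49))) + 24649) = -18947 - √((536 + (-7 + √98)) + 24649) = -18947 - √((536 + (-7 + 7*√2)) + 24649) = -18947 - √((529 + 7*√2) + 24649) = -18947 - √(25178 + 7*√2)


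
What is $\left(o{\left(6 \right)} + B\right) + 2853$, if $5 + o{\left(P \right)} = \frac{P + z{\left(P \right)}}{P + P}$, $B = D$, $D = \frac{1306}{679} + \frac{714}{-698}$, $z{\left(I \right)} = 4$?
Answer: $\frac{4051825649}{1421826} \approx 2849.7$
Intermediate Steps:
$D = \frac{213391}{236971}$ ($D = 1306 \cdot \frac{1}{679} + 714 \left(- \frac{1}{698}\right) = \frac{1306}{679} - \frac{357}{349} = \frac{213391}{236971} \approx 0.90049$)
$B = \frac{213391}{236971} \approx 0.90049$
$o{\left(P \right)} = -5 + \frac{4 + P}{2 P}$ ($o{\left(P \right)} = -5 + \frac{P + 4}{P + P} = -5 + \frac{4 + P}{2 P}$)
$\left(o{\left(6 \right)} + B\right) + 2853 = \left(\left(- \frac{9}{2} + \frac{2}{6}\right) + \frac{213391}{236971}\right) + 2853 = \left(\left(- \frac{9}{2} + 2 \cdot \frac{1}{6}\right) + \frac{213391}{236971}\right) + 2853 = \left(\left(- \frac{9}{2} + \frac{1}{3}\right) + \frac{213391}{236971}\right) + 2853 = \left(- \frac{25}{6} + \frac{213391}{236971}\right) + 2853 = - \frac{4643929}{1421826} + 2853 = \frac{4051825649}{1421826}$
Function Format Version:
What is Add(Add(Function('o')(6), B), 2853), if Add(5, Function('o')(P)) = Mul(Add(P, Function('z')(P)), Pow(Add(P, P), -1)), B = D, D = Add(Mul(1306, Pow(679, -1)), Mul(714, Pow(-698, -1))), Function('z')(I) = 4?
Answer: Rational(4051825649, 1421826) ≈ 2849.7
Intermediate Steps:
D = Rational(213391, 236971) (D = Add(Mul(1306, Rational(1, 679)), Mul(714, Rational(-1, 698))) = Add(Rational(1306, 679), Rational(-357, 349)) = Rational(213391, 236971) ≈ 0.90049)
B = Rational(213391, 236971) ≈ 0.90049
Function('o')(P) = Add(-5, Mul(Rational(1, 2), Pow(P, -1), Add(4, P))) (Function('o')(P) = Add(-5, Mul(Add(P, 4), Pow(Add(P, P), -1))) = Add(-5, Mul(Add(4, P), Pow(Mul(2, P), -1))) = Add(-5, Mul(Add(4, P), Mul(Rational(1, 2), Pow(P, -1)))) = Add(-5, Mul(Rational(1, 2), Pow(P, -1), Add(4, P))))
Add(Add(Function('o')(6), B), 2853) = Add(Add(Add(Rational(-9, 2), Mul(2, Pow(6, -1))), Rational(213391, 236971)), 2853) = Add(Add(Add(Rational(-9, 2), Mul(2, Rational(1, 6))), Rational(213391, 236971)), 2853) = Add(Add(Add(Rational(-9, 2), Rational(1, 3)), Rational(213391, 236971)), 2853) = Add(Add(Rational(-25, 6), Rational(213391, 236971)), 2853) = Add(Rational(-4643929, 1421826), 2853) = Rational(4051825649, 1421826)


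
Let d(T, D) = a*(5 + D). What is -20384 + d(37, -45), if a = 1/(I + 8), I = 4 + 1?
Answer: -265032/13 ≈ -20387.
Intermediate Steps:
I = 5
a = 1/13 (a = 1/(5 + 8) = 1/13 ≈ 0.076923)
d(T, D) = 5/13 + D/13 (d(T, D) = (5 + D)/13 = 5/13 + D/13)
-20384 + d(37, -45) = -20384 + (5/13 + (1/13)*(-45)) = -20384 + (5/13 - 45/13) = -20384 - 40/13 = -265032/13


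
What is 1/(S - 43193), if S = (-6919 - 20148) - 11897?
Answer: -1/82157 ≈ -1.2172e-5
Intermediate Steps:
S = -38964 (S = -27067 - 11897 = -38964)
1/(S - 43193) = 1/(-38964 - 43193) = 1/(-82157) = -1/82157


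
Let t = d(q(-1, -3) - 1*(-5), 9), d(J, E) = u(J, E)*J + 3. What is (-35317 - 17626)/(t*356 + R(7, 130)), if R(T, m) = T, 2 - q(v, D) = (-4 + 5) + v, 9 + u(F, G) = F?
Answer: 52943/3909 ≈ 13.544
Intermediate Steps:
u(F, G) = -9 + F
q(v, D) = 1 - v (q(v, D) = 2 - ((-4 + 5) + v) = 2 - (1 + v) = 2 + (-1 - v) = 1 - v)
d(J, E) = 3 + J*(-9 + J) (d(J, E) = (-9 + J)*J + 3 = J*(-9 + J) + 3 = 3 + J*(-9 + J))
t = -11 (t = 3 + ((1 - 1*(-1)) - 1*(-5))*(-9 + ((1 - 1*(-1)) - 1*(-5))) = 3 + ((1 + 1) + 5)*(-9 + ((1 + 1) + 5)) = 3 + (2 + 5)*(-9 + (2 + 5)) = 3 + 7*(-9 + 7) = 3 + 7*(-2) = 3 - 14 = -11)
(-35317 - 17626)/(t*356 + R(7, 130)) = (-35317 - 17626)/(-11*356 + 7) = -52943/(-3916 + 7) = -52943/(-3909) = -52943*(-1/3909) = 52943/3909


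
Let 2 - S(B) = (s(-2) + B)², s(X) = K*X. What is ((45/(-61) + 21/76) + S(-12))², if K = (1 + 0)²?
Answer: 812743719529/21492496 ≈ 37815.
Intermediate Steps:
K = 1 (K = 1² = 1)
s(X) = X (s(X) = 1*X = X)
S(B) = 2 - (-2 + B)²
((45/(-61) + 21/76) + S(-12))² = ((45/(-61) + 21/76) + (2 - (-2 - 12)²))² = ((45*(-1/61) + 21*(1/76)) + (2 - 1*(-14)²))² = ((-45/61 + 21/76) + (2 - 1*196))² = (-2139/4636 + (2 - 196))² = (-2139/4636 - 194)² = (-901523/4636)² = 812743719529/21492496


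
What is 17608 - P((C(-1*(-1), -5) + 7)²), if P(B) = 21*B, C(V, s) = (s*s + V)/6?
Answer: 44732/3 ≈ 14911.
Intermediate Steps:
C(V, s) = V/6 + s²/6 (C(V, s) = (s² + V)*(⅙) = (V + s²)*(⅙) = V/6 + s²/6)
17608 - P((C(-1*(-1), -5) + 7)²) = 17608 - 21*(((-1*(-1))/6 + (⅙)*(-5)²) + 7)² = 17608 - 21*(((⅙)*1 + (⅙)*25) + 7)² = 17608 - 21*((⅙ + 25/6) + 7)² = 17608 - 21*(13/3 + 7)² = 17608 - 21*(34/3)² = 17608 - 21*1156/9 = 17608 - 1*8092/3 = 17608 - 8092/3 = 44732/3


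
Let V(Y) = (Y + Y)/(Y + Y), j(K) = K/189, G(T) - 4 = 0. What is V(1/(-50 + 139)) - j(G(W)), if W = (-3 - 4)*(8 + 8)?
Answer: 185/189 ≈ 0.97884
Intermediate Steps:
W = -112 (W = -7*16 = -112)
G(T) = 4 (G(T) = 4 + 0 = 4)
j(K) = K/189 (j(K) = K*(1/189) = K/189)
V(Y) = 1 (V(Y) = (2*Y)/((2*Y)) = (2*Y)*(1/(2*Y)) = 1)
V(1/(-50 + 139)) - j(G(W)) = 1 - 4/189 = 185/189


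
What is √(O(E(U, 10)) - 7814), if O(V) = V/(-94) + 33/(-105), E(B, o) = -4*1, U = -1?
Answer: I*√21145614665/1645 ≈ 88.398*I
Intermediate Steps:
E(B, o) = -4
O(V) = -11/35 - V/94 (O(V) = V*(-1/94) + 33*(-1/105) = -V/94 - 11/35 = -11/35 - V/94)
√(O(E(U, 10)) - 7814) = √((-11/35 - 1/94*(-4)) - 7814) = √((-11/35 + 2/47) - 7814) = √(-447/1645 - 7814) = √(-12854477/1645) = I*√21145614665/1645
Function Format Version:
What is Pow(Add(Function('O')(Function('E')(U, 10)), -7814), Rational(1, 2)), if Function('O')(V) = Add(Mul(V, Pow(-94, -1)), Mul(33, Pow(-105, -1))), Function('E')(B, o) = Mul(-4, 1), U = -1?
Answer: Mul(Rational(1, 1645), I, Pow(21145614665, Rational(1, 2))) ≈ Mul(88.398, I)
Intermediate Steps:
Function('E')(B, o) = -4
Function('O')(V) = Add(Rational(-11, 35), Mul(Rational(-1, 94), V)) (Function('O')(V) = Add(Mul(V, Rational(-1, 94)), Mul(33, Rational(-1, 105))) = Add(Mul(Rational(-1, 94), V), Rational(-11, 35)) = Add(Rational(-11, 35), Mul(Rational(-1, 94), V)))
Pow(Add(Function('O')(Function('E')(U, 10)), -7814), Rational(1, 2)) = Pow(Add(Add(Rational(-11, 35), Mul(Rational(-1, 94), -4)), -7814), Rational(1, 2)) = Pow(Add(Add(Rational(-11, 35), Rational(2, 47)), -7814), Rational(1, 2)) = Pow(Add(Rational(-447, 1645), -7814), Rational(1, 2)) = Pow(Rational(-12854477, 1645), Rational(1, 2)) = Mul(Rational(1, 1645), I, Pow(21145614665, Rational(1, 2)))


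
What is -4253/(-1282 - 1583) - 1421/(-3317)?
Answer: 18178366/9503205 ≈ 1.9129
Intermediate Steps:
-4253/(-1282 - 1583) - 1421/(-3317) = -4253/(-2865) - 1421*(-1/3317) = -4253*(-1/2865) + 1421/3317 = 4253/2865 + 1421/3317 = 18178366/9503205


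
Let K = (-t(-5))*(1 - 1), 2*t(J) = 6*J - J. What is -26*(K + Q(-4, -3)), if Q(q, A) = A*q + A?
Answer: -234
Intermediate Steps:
t(J) = 5*J/2 (t(J) = (6*J - J)/2 = (5*J)/2 = 5*J/2)
Q(q, A) = A + A*q
K = 0 (K = (-5*(-5)/2)*(1 - 1) = -1*(-25/2)*0 = (25/2)*0 = 0)
-26*(K + Q(-4, -3)) = -26*(0 - 3*(1 - 4)) = -26*(0 - 3*(-3)) = -26*(0 + 9) = -26*9 = -234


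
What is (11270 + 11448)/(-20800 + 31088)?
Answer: 11359/5144 ≈ 2.2082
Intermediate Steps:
(11270 + 11448)/(-20800 + 31088) = 22718/10288 = 22718*(1/10288) = 11359/5144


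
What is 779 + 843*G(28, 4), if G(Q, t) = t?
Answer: 4151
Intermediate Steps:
779 + 843*G(28, 4) = 779 + 843*4 = 779 + 3372 = 4151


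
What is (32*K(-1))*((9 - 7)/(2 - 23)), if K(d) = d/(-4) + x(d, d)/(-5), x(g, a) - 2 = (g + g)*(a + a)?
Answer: 304/105 ≈ 2.8952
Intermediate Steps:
x(g, a) = 2 + 4*a*g (x(g, a) = 2 + (g + g)*(a + a) = 2 + (2*g)*(2*a) = 2 + 4*a*g)
K(d) = -⅖ - 4*d²/5 - d/4 (K(d) = d/(-4) + (2 + 4*d*d)/(-5) = d*(-¼) + (2 + 4*d²)*(-⅕) = -d/4 + (-⅖ - 4*d²/5) = -⅖ - 4*d²/5 - d/4)
(32*K(-1))*((9 - 7)/(2 - 23)) = (32*(-⅖ - ⅘*(-1)² - ¼*(-1)))*((9 - 7)/(2 - 23)) = (32*(-⅖ - ⅘*1 + ¼))*(2/(-21)) = (32*(-⅖ - ⅘ + ¼))*(2*(-1/21)) = (32*(-19/20))*(-2/21) = -152/5*(-2/21) = 304/105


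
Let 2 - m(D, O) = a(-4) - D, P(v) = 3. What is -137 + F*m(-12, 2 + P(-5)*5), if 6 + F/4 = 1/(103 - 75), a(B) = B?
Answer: 43/7 ≈ 6.1429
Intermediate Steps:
m(D, O) = 6 + D (m(D, O) = 2 - (-4 - D) = 2 + (4 + D) = 6 + D)
F = -167/7 (F = -24 + 4/(103 - 75) = -24 + 4/28 = -24 + 4*(1/28) = -24 + 1/7 = -167/7 ≈ -23.857)
-137 + F*m(-12, 2 + P(-5)*5) = -137 - 167*(6 - 12)/7 = -137 - 167/7*(-6) = -137 + 1002/7 = 43/7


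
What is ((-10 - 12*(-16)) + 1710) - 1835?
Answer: 57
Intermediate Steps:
((-10 - 12*(-16)) + 1710) - 1835 = ((-10 + 192) + 1710) - 1835 = (182 + 1710) - 1835 = 1892 - 1835 = 57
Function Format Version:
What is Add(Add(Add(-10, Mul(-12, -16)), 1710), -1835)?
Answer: 57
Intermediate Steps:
Add(Add(Add(-10, Mul(-12, -16)), 1710), -1835) = Add(Add(Add(-10, 192), 1710), -1835) = Add(Add(182, 1710), -1835) = Add(1892, -1835) = 57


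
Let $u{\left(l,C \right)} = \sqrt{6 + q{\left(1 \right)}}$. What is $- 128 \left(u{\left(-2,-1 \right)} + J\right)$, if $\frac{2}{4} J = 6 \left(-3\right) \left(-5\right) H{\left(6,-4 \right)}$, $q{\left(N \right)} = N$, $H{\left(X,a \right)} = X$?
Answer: $-138240 - 128 \sqrt{7} \approx -1.3858 \cdot 10^{5}$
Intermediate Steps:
$J = 1080$ ($J = 2 \cdot 6 \left(-3\right) \left(-5\right) 6 = 2 \left(-18\right) \left(-5\right) 6 = 2 \cdot 90 \cdot 6 = 2 \cdot 540 = 1080$)
$u{\left(l,C \right)} = \sqrt{7}$ ($u{\left(l,C \right)} = \sqrt{6 + 1} = \sqrt{7}$)
$- 128 \left(u{\left(-2,-1 \right)} + J\right) = - 128 \left(\sqrt{7} + 1080\right) = - 128 \left(1080 + \sqrt{7}\right) = -138240 - 128 \sqrt{7}$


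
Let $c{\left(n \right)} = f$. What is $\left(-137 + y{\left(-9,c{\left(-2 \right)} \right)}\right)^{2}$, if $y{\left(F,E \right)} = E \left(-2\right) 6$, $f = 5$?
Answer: $38809$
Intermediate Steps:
$c{\left(n \right)} = 5$
$y{\left(F,E \right)} = - 12 E$ ($y{\left(F,E \right)} = - 2 E 6 = - 12 E$)
$\left(-137 + y{\left(-9,c{\left(-2 \right)} \right)}\right)^{2} = \left(-137 - 60\right)^{2} = \left(-197\right)^{2} = 38809$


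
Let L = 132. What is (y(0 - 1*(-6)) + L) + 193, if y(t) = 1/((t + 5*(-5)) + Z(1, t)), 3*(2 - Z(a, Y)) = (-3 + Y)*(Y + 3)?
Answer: 8449/26 ≈ 324.96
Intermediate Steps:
Z(a, Y) = 2 - (-3 + Y)*(3 + Y)/3 (Z(a, Y) = 2 - (-3 + Y)*(Y + 3)/3 = 2 - (-3 + Y)*(3 + Y)/3)
y(t) = 1/(-20 + t - t**2/3) (y(t) = 1/((t + 5*(-5)) + (5 - t**2/3)) = 1/((t - 25) + (5 - t**2/3)) = 1/((-25 + t) + (5 - t**2/3)) = 1/(-20 + t - t**2/3))
(y(0 - 1*(-6)) + L) + 193 = (-3/(60 + (0 - 1*(-6))**2 - 3*(0 - 1*(-6))) + 132) + 193 = (-3/(60 + (0 + 6)**2 - 3*(0 + 6)) + 132) + 193 = (-3/(60 + 6**2 - 3*6) + 132) + 193 = (-3/(60 + 36 - 18) + 132) + 193 = (-3/78 + 132) + 193 = (-3*1/78 + 132) + 193 = (-1/26 + 132) + 193 = 3431/26 + 193 = 8449/26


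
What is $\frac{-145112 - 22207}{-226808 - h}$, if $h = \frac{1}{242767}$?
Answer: $\frac{1504427099}{2039314731} \approx 0.73771$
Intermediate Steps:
$h = \frac{1}{242767} \approx 4.1192 \cdot 10^{-6}$
$\frac{-145112 - 22207}{-226808 - h} = \frac{-145112 - 22207}{-226808 - \frac{1}{242767}} = - \frac{167319}{-226808 - \frac{1}{242767}} = - \frac{167319}{- \frac{55061497737}{242767}} = \left(-167319\right) \left(- \frac{242767}{55061497737}\right) = \frac{1504427099}{2039314731}$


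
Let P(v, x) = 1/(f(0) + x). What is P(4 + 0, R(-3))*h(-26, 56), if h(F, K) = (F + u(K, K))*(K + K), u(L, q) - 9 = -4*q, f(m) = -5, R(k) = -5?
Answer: 13496/5 ≈ 2699.2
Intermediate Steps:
u(L, q) = 9 - 4*q
P(v, x) = 1/(-5 + x)
h(F, K) = 2*K*(9 + F - 4*K) (h(F, K) = (F + (9 - 4*K))*(K + K) = (9 + F - 4*K)*(2*K) = 2*K*(9 + F - 4*K))
P(4 + 0, R(-3))*h(-26, 56) = (2*56*(9 - 26 - 4*56))/(-5 - 5) = (2*56*(9 - 26 - 224))/(-10) = -56*(-241)/5 = -⅒*(-26992) = 13496/5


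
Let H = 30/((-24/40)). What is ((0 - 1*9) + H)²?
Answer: 3481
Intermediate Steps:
H = -50 (H = 30/((-24*1/40)) = 30/(-⅗) = 30*(-5/3) = -50)
((0 - 1*9) + H)² = ((0 - 1*9) - 50)² = ((0 - 9) - 50)² = (-9 - 50)² = (-59)² = 3481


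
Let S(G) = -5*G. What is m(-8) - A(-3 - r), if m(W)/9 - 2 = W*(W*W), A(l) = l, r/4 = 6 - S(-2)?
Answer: -4603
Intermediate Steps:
r = -16 (r = 4*(6 - (-5)*(-2)) = 4*(6 - 1*10) = 4*(6 - 10) = 4*(-4) = -16)
m(W) = 18 + 9*W³ (m(W) = 18 + 9*(W*(W*W)) = 18 + 9*(W*W²) = 18 + 9*W³)
m(-8) - A(-3 - r) = (18 + 9*(-8)³) - (-3 - 1*(-16)) = (18 + 9*(-512)) - (-3 + 16) = (18 - 4608) - 1*13 = -4590 - 13 = -4603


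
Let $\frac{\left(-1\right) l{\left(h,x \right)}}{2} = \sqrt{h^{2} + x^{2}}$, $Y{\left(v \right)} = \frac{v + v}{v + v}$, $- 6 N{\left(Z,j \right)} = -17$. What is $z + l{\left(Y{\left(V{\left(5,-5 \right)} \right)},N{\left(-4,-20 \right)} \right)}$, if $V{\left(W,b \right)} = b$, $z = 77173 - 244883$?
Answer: $-167710 - \frac{5 \sqrt{13}}{3} \approx -1.6772 \cdot 10^{5}$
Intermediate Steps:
$z = -167710$ ($z = 77173 - 244883 = -167710$)
$N{\left(Z,j \right)} = \frac{17}{6}$ ($N{\left(Z,j \right)} = \left(- \frac{1}{6}\right) \left(-17\right) = \frac{17}{6}$)
$Y{\left(v \right)} = 1$ ($Y{\left(v \right)} = \frac{2 v}{2 v} = 2 v \frac{1}{2 v} = 1$)
$l{\left(h,x \right)} = - 2 \sqrt{h^{2} + x^{2}}$
$z + l{\left(Y{\left(V{\left(5,-5 \right)} \right)},N{\left(-4,-20 \right)} \right)} = -167710 - 2 \sqrt{1^{2} + \left(\frac{17}{6}\right)^{2}} = -167710 - 2 \sqrt{1 + \frac{289}{36}} = -167710 - 2 \sqrt{\frac{325}{36}} = -167710 - 2 \frac{5 \sqrt{13}}{6} = -167710 - \frac{5 \sqrt{13}}{3}$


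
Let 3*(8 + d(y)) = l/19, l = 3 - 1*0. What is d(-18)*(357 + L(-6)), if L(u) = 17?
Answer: -56474/19 ≈ -2972.3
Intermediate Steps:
l = 3 (l = 3 + 0 = 3)
d(y) = -151/19 (d(y) = -8 + (3/19)/3 = -8 + (3*(1/19))/3 = -8 + (⅓)*(3/19) = -8 + 1/19 = -151/19)
d(-18)*(357 + L(-6)) = -151*(357 + 17)/19 = -151/19*374 = -56474/19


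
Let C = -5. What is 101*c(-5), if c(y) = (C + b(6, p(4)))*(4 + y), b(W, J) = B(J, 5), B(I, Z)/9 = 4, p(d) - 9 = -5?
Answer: -3131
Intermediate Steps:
p(d) = 4 (p(d) = 9 - 5 = 4)
B(I, Z) = 36 (B(I, Z) = 9*4 = 36)
b(W, J) = 36
c(y) = 124 + 31*y (c(y) = (-5 + 36)*(4 + y) = 31*(4 + y) = 124 + 31*y)
101*c(-5) = 101*(124 + 31*(-5)) = 101*(124 - 155) = 101*(-31) = -3131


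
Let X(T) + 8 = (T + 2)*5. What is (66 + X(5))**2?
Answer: 8649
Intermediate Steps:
X(T) = 2 + 5*T (X(T) = -8 + (T + 2)*5 = -8 + (2 + T)*5 = -8 + (10 + 5*T) = 2 + 5*T)
(66 + X(5))**2 = (66 + (2 + 5*5))**2 = (66 + (2 + 25))**2 = (66 + 27)**2 = 93**2 = 8649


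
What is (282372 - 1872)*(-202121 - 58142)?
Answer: -73003771500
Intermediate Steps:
(282372 - 1872)*(-202121 - 58142) = 280500*(-260263) = -73003771500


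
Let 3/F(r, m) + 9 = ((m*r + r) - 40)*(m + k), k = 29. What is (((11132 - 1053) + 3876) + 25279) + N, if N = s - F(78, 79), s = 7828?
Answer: 10504097213/223197 ≈ 47062.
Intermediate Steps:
F(r, m) = 3/(-9 + (29 + m)*(-40 + r + m*r)) (F(r, m) = 3/(-9 + ((m*r + r) - 40)*(m + 29)) = 3/(-9 + ((r + m*r) - 40)*(29 + m)) = 3/(-9 + (-40 + r + m*r)*(29 + m)) = 3/(-9 + (29 + m)*(-40 + r + m*r)))
N = 1747186115/223197 (N = 7828 - 3/(-1169 - 40*79 + 29*78 + 78*79² + 30*79*78) = 7828 - 3/(-1169 - 3160 + 2262 + 78*6241 + 184860) = 7828 - 3/(-1169 - 3160 + 2262 + 486798 + 184860) = 7828 - 3/669591 = 7828 - 1*1/223197 = 7828 - 1/223197 = 1747186115/223197 ≈ 7828.0)
(((11132 - 1053) + 3876) + 25279) + N = (((11132 - 1053) + 3876) + 25279) + 1747186115/223197 = ((10079 + 3876) + 25279) + 1747186115/223197 = (13955 + 25279) + 1747186115/223197 = 39234 + 1747186115/223197 = 10504097213/223197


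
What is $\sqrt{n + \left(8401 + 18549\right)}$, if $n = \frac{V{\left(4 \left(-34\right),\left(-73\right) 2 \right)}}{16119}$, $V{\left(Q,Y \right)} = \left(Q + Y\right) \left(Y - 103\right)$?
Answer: $\frac{2 \sqrt{2401693787}}{597} \approx 164.18$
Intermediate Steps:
$V{\left(Q,Y \right)} = \left(-103 + Y\right) \left(Q + Y\right)$ ($V{\left(Q,Y \right)} = \left(Q + Y\right) \left(-103 + Y\right) = \left(-103 + Y\right) \left(Q + Y\right)$)
$n = \frac{7802}{1791}$ ($n = \frac{\left(\left(-73\right) 2\right)^{2} - 103 \cdot 4 \left(-34\right) - 103 \left(\left(-73\right) 2\right) + 4 \left(-34\right) \left(\left(-73\right) 2\right)}{16119} = \left(\left(-146\right)^{2} - -14008 - -15038 - -19856\right) \frac{1}{16119} = \left(21316 + 14008 + 15038 + 19856\right) \frac{1}{16119} = 70218 \cdot \frac{1}{16119} = \frac{7802}{1791} \approx 4.3562$)
$\sqrt{n + \left(8401 + 18549\right)} = \sqrt{\frac{7802}{1791} + \left(8401 + 18549\right)} = \sqrt{\frac{7802}{1791} + 26950} = \sqrt{\frac{48275252}{1791}} = \frac{2 \sqrt{2401693787}}{597}$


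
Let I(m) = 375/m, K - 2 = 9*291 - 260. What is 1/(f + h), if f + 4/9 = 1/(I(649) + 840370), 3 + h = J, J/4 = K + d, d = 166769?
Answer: 4908604545/3320752239373586 ≈ 1.4782e-6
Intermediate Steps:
K = 2361 (K = 2 + (9*291 - 260) = 2 + (2619 - 260) = 2 + 2359 = 2361)
J = 676520 (J = 4*(2361 + 166769) = 4*169130 = 676520)
h = 676517 (h = -3 + 676520 = 676517)
f = -2181596179/4908604545 (f = -4/9 + 1/(375/649 + 840370) = -4/9 + 1/(545400505/649) = -4/9 + 649/545400505 = -2181596179/4908604545 ≈ -0.44444)
1/(f + h) = 1/(-2181596179/4908604545 + 676517) = 1/(3320752239373586/4908604545) = 4908604545/3320752239373586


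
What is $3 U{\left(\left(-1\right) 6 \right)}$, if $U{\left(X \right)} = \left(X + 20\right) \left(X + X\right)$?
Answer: $-504$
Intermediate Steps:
$U{\left(X \right)} = 2 X \left(20 + X\right)$ ($U{\left(X \right)} = \left(20 + X\right) 2 X = 2 X \left(20 + X\right)$)
$3 U{\left(\left(-1\right) 6 \right)} = 3 \cdot 2 \left(\left(-1\right) 6\right) \left(20 - 6\right) = 3 \cdot 2 \left(-6\right) \left(20 - 6\right) = 3 \cdot 2 \left(-6\right) 14 = 3 \left(-168\right) = -504$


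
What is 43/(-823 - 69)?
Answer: -43/892 ≈ -0.048206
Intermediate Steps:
43/(-823 - 69) = 43/(-892) = 43*(-1/892) = -43/892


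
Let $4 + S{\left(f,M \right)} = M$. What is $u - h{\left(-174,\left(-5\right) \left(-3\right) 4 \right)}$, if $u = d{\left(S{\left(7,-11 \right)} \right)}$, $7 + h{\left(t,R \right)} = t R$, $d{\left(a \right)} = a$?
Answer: $10432$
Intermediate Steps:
$S{\left(f,M \right)} = -4 + M$
$h{\left(t,R \right)} = -7 + R t$ ($h{\left(t,R \right)} = -7 + t R = -7 + R t$)
$u = -15$ ($u = -4 - 11 = -15$)
$u - h{\left(-174,\left(-5\right) \left(-3\right) 4 \right)} = -15 - \left(-7 + \left(-5\right) \left(-3\right) 4 \left(-174\right)\right) = -15 - \left(-7 + 15 \cdot 4 \left(-174\right)\right) = -15 - \left(-7 + 60 \left(-174\right)\right) = -15 - \left(-7 - 10440\right) = -15 - -10447 = -15 + 10447 = 10432$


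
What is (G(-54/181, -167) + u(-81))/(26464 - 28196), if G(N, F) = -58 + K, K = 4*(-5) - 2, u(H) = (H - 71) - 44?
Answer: 69/433 ≈ 0.15935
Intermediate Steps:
u(H) = -115 + H (u(H) = (-71 + H) - 44 = -115 + H)
K = -22 (K = -20 - 2 = -22)
G(N, F) = -80 (G(N, F) = -58 - 22 = -80)
(G(-54/181, -167) + u(-81))/(26464 - 28196) = (-80 + (-115 - 81))/(26464 - 28196) = (-80 - 196)/(-1732) = -276*(-1/1732) = 69/433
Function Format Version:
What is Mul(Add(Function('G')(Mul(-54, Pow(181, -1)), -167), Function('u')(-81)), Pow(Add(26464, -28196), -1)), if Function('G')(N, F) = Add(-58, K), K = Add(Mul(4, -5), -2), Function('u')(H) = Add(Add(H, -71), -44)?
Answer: Rational(69, 433) ≈ 0.15935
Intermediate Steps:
Function('u')(H) = Add(-115, H) (Function('u')(H) = Add(Add(-71, H), -44) = Add(-115, H))
K = -22 (K = Add(-20, -2) = -22)
Function('G')(N, F) = -80 (Function('G')(N, F) = Add(-58, -22) = -80)
Mul(Add(Function('G')(Mul(-54, Pow(181, -1)), -167), Function('u')(-81)), Pow(Add(26464, -28196), -1)) = Mul(Add(-80, Add(-115, -81)), Pow(Add(26464, -28196), -1)) = Mul(Add(-80, -196), Pow(-1732, -1)) = Mul(-276, Rational(-1, 1732)) = Rational(69, 433)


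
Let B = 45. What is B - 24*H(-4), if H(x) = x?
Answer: 141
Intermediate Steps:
B - 24*H(-4) = 45 - 24*(-4) = 45 + 96 = 141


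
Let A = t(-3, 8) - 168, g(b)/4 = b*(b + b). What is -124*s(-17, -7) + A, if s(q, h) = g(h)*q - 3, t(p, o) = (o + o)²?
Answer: 826796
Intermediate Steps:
t(p, o) = 4*o² (t(p, o) = (2*o)² = 4*o²)
g(b) = 8*b² (g(b) = 4*(b*(b + b)) = 4*(b*(2*b)) = 4*(2*b²) = 8*b²)
A = 88 (A = 4*8² - 168 = 4*64 - 168 = 256 - 168 = 88)
s(q, h) = -3 + 8*q*h² (s(q, h) = (8*h²)*q - 3 = 8*q*h² - 3 = -3 + 8*q*h²)
-124*s(-17, -7) + A = -124*(-3 + 8*(-17)*(-7)²) + 88 = -124*(-3 + 8*(-17)*49) + 88 = -124*(-3 - 6664) + 88 = -124*(-6667) + 88 = 826708 + 88 = 826796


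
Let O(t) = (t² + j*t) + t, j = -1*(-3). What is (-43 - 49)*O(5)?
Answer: -4140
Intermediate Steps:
j = 3
O(t) = t² + 4*t (O(t) = (t² + 3*t) + t = t² + 4*t)
(-43 - 49)*O(5) = (-43 - 49)*(5*(4 + 5)) = -460*9 = -92*45 = -4140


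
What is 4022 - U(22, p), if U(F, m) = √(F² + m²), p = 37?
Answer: 4022 - √1853 ≈ 3979.0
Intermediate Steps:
4022 - U(22, p) = 4022 - √(22² + 37²) = 4022 - √(484 + 1369) = 4022 - √1853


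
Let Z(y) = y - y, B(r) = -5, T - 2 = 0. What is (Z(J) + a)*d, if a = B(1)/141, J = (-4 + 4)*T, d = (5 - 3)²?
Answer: -20/141 ≈ -0.14184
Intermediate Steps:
T = 2 (T = 2 + 0 = 2)
d = 4 (d = 2² = 4)
J = 0 (J = (-4 + 4)*2 = 0*2 = 0)
a = -5/141 ≈ -0.035461
Z(y) = 0
(Z(J) + a)*d = (0 - 5/141)*4 = -5/141*4 = -20/141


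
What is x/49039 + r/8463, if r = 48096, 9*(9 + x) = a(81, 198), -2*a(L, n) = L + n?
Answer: 1572248267/276678038 ≈ 5.6826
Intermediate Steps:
a(L, n) = -L/2 - n/2 (a(L, n) = -(L + n)/2 = -L/2 - n/2)
x = -49/2 (x = -9 + (-½*81 - ½*198)/9 = -9 + (-81/2 - 99)/9 = -9 + (⅑)*(-279/2) = -9 - 31/2 = -49/2 ≈ -24.500)
x/49039 + r/8463 = -49/2/49039 + 48096/8463 = -49/2*1/49039 + 48096*(1/8463) = -49/98078 + 16032/2821 = 1572248267/276678038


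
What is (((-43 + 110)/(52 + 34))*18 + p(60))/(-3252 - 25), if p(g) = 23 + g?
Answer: -4172/140911 ≈ -0.029607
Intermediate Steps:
(((-43 + 110)/(52 + 34))*18 + p(60))/(-3252 - 25) = (((-43 + 110)/(52 + 34))*18 + (23 + 60))/(-3252 - 25) = ((67/86)*18 + 83)/(-3277) = ((67*(1/86))*18 + 83)*(-1/3277) = ((67/86)*18 + 83)*(-1/3277) = (603/43 + 83)*(-1/3277) = (4172/43)*(-1/3277) = -4172/140911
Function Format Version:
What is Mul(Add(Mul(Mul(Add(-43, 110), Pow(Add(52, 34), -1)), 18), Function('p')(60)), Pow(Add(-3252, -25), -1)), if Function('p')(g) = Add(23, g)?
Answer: Rational(-4172, 140911) ≈ -0.029607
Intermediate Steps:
Mul(Add(Mul(Mul(Add(-43, 110), Pow(Add(52, 34), -1)), 18), Function('p')(60)), Pow(Add(-3252, -25), -1)) = Mul(Add(Mul(Mul(Add(-43, 110), Pow(Add(52, 34), -1)), 18), Add(23, 60)), Pow(Add(-3252, -25), -1)) = Mul(Add(Mul(Mul(67, Pow(86, -1)), 18), 83), Pow(-3277, -1)) = Mul(Add(Mul(Mul(67, Rational(1, 86)), 18), 83), Rational(-1, 3277)) = Mul(Add(Mul(Rational(67, 86), 18), 83), Rational(-1, 3277)) = Mul(Add(Rational(603, 43), 83), Rational(-1, 3277)) = Mul(Rational(4172, 43), Rational(-1, 3277)) = Rational(-4172, 140911)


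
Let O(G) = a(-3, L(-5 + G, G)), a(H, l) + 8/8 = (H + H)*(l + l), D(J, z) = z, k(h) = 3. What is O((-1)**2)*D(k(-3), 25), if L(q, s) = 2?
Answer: -625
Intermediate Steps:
a(H, l) = -1 + 4*H*l (a(H, l) = -1 + (H + H)*(l + l) = -1 + (2*H)*(2*l) = -1 + 4*H*l)
O(G) = -25 (O(G) = -1 + 4*(-3)*2 = -1 - 24 = -25)
O((-1)**2)*D(k(-3), 25) = -25*25 = -625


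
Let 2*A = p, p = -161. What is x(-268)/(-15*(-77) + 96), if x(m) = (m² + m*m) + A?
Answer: 287135/2502 ≈ 114.76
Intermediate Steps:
A = -161/2 (A = (½)*(-161) = -161/2 ≈ -80.500)
x(m) = -161/2 + 2*m² (x(m) = (m² + m*m) - 161/2 = (m² + m²) - 161/2 = 2*m² - 161/2 = -161/2 + 2*m²)
x(-268)/(-15*(-77) + 96) = (-161/2 + 2*(-268)²)/(-15*(-77) + 96) = (-161/2 + 2*71824)/(1155 + 96) = (-161/2 + 143648)/1251 = (287135/2)*(1/1251) = 287135/2502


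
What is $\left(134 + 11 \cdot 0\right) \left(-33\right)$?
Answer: $-4422$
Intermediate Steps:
$\left(134 + 11 \cdot 0\right) \left(-33\right) = \left(134 + 0\right) \left(-33\right) = 134 \left(-33\right) = -4422$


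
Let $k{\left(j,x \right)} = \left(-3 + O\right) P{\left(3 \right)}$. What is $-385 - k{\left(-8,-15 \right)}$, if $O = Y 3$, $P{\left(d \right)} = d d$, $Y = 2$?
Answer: $-412$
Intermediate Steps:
$P{\left(d \right)} = d^{2}$
$O = 6$ ($O = 2 \cdot 3 = 6$)
$k{\left(j,x \right)} = 27$ ($k{\left(j,x \right)} = \left(-3 + 6\right) 3^{2} = 3 \cdot 9 = 27$)
$-385 - k{\left(-8,-15 \right)} = -385 - 27 = -412$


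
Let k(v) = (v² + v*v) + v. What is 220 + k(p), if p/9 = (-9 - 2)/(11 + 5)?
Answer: 37169/128 ≈ 290.38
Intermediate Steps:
p = -99/16 (p = 9*((-9 - 2)/(11 + 5)) = 9*(-11/16) = -99/16 ≈ -6.1875)
k(v) = v + 2*v² (k(v) = (v² + v²) + v = 2*v² + v = v + 2*v²)
220 + k(p) = 220 - 99*(1 + 2*(-99/16))/16 = 220 - 99*(1 - 99/8)/16 = 220 - 99/16*(-91/8) = 220 + 9009/128 = 37169/128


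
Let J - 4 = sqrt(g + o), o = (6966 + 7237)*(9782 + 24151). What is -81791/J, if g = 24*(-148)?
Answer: 327164/481946831 - 81791*sqrt(481946847)/481946831 ≈ -3.7250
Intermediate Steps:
g = -3552
o = 481950399 (o = 14203*33933 = 481950399)
J = 4 + sqrt(481946847) (J = 4 + sqrt(-3552 + 481950399) = 4 + sqrt(481946847) ≈ 21957.)
-81791/J = -81791/(4 + sqrt(481946847))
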